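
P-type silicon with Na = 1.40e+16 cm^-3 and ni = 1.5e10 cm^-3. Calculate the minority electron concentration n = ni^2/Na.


Step 1: Majority hole concentration p ≈ Na = 1.40e+16 cm^-3
Step 2: n = ni^2 / Na = (1.5e10)^2 / 1.40e+16
Step 3: n = 1.61e+04 cm^-3

1.61e+04


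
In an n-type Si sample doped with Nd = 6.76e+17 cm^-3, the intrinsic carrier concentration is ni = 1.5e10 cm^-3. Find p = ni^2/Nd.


Step 1: Since Nd >> ni, n ≈ Nd = 6.76e+17 cm^-3
Step 2: p = ni^2 / n = (1.5e10)^2 / 6.76e+17
Step 3: p = 2.25e20 / 6.76e+17 = 3.33e+02 cm^-3

3.33e+02


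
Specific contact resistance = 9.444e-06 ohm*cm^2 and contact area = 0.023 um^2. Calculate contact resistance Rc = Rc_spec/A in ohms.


Step 1: Convert area to cm^2: 0.023 um^2 = 2.3000e-10 cm^2
Step 2: Rc = Rc_spec / A = 9.444e-06 / 2.3000e-10
Step 3: Rc = 4.11e+04 ohms

4.11e+04


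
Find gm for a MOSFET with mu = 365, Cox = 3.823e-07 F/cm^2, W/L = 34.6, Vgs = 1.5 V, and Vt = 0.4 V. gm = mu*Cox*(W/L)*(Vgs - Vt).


Step 1: Vov = Vgs - Vt = 1.5 - 0.4 = 1.1 V
Step 2: gm = mu * Cox * (W/L) * Vov
Step 3: gm = 365 * 3.823e-07 * 34.6 * 1.1 = 5.31e-03 S

5.31e-03


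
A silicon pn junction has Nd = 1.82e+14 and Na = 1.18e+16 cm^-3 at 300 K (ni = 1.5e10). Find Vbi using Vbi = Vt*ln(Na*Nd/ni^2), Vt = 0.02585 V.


Step 1: Compute Na*Nd/ni^2 = 1.18e+16 * 1.82e+14 / (1.5e10)^2 = 9.5449e+09
Step 2: ln(9.5449e+09) = 22.9793
Step 3: Vbi = 0.02585 * 22.9793 = 0.594 V

0.594


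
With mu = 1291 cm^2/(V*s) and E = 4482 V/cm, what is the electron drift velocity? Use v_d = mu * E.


Step 1: v_d = mu * E
Step 2: v_d = 1291 * 4482 = 5786262
Step 3: v_d = 5.79e+06 cm/s

5.79e+06


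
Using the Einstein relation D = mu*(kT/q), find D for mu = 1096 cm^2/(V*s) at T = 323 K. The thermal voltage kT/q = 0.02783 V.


Step 1: D = mu * (kT/q)
Step 2: D = 1096 * 0.02783
Step 3: D = 30.5 cm^2/s

30.5


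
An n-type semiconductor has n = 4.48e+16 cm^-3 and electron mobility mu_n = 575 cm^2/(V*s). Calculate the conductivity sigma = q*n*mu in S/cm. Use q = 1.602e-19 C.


Step 1: sigma = q * n * mu
Step 2: sigma = 1.602e-19 * 4.48e+16 * 575
Step 3: sigma = 4.127e+00 S/cm

4.127e+00


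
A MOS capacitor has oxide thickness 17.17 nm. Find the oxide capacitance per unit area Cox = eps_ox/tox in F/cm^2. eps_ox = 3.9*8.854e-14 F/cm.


Step 1: eps_ox = 3.9 * 8.854e-14 = 3.45306e-13 F/cm
Step 2: tox in cm = 17.17 nm * 1e-7 = 1.7170e-06 cm
Step 3: Cox = 3.45306e-13 / 1.7170e-06 = 2.01e-07 F/cm^2

2.01e-07


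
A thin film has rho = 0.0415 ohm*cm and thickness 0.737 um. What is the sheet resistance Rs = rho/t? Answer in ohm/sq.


Step 1: Convert thickness to cm: t = 0.737 um = 7.3700e-05 cm
Step 2: Rs = rho / t = 0.0415 / 7.3700e-05
Step 3: Rs = 563.1 ohm/sq

563.1


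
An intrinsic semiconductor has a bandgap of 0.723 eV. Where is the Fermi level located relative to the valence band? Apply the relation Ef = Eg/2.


Step 1: For an intrinsic semiconductor, the Fermi level sits at midgap.
Step 2: Ef = Eg / 2 = 0.723 / 2 = 0.3615 eV

0.3615


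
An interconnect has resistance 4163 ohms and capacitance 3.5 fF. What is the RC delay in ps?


Step 1: tau = R * C
Step 2: tau = 4163 * 3.5 fF = 4163 * 3.5e-15 F
Step 3: tau = 1.45705e-11 s = 14.5705 ps

14.5705


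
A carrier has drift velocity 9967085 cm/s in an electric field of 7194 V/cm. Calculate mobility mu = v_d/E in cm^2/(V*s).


Step 1: mu = v_d / E
Step 2: mu = 9967085 / 7194
Step 3: mu = 1385.47 cm^2/(V*s)

1385.47


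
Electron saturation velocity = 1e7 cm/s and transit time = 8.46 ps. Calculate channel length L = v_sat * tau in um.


Step 1: tau in seconds = 8.46 ps * 1e-12 = 8.4600e-12 s
Step 2: L = v_sat * tau = 1e7 * 8.4600e-12 = 8.4600e-05 cm
Step 3: L in um = 8.4600e-05 * 1e4 = 0.846 um

0.846


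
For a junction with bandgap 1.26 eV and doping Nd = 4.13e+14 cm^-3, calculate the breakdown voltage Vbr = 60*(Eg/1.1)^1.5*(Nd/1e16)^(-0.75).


Step 1: Eg/1.1 = 1.26/1.1 = 1.145455
Step 2: (Eg/1.1)^1.5 = 1.145455^1.5 = 1.225934
Step 3: (Nd/1e16)^(-0.75) = (0.0413)^(-0.75) = 10.915345
Step 4: Vbr = 60 * 1.225934 * 10.915345 = 802.9 V

802.9


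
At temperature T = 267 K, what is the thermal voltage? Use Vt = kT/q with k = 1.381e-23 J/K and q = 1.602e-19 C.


Step 1: kT = 1.381e-23 * 267 = 3.68727e-21 J
Step 2: Vt = kT/q = 3.68727e-21 / 1.602e-19
Step 3: Vt = 0.02302 V

0.02302


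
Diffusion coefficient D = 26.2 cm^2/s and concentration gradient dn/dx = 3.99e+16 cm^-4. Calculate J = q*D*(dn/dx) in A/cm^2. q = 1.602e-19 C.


Step 1: J = q * D * (dn/dx)
Step 2: J = 1.602e-19 * 26.2 * 3.99e+16
Step 3: J = 1.67e-01 A/cm^2

1.67e-01


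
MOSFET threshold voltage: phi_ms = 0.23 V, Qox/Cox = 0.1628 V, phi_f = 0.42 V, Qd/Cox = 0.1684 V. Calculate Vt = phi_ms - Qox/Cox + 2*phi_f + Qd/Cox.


Step 1: Vt = phi_ms - Qox/Cox + 2*phi_f + Qd/Cox
Step 2: Vt = 0.23 - 0.1628 + 2*0.42 + 0.1684
Step 3: Vt = 0.23 - 0.1628 + 0.84 + 0.1684
Step 4: Vt = 1.0756 V

1.0756


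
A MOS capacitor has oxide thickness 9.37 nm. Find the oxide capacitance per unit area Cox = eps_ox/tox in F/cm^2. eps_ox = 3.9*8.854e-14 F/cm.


Step 1: eps_ox = 3.9 * 8.854e-14 = 3.45306e-13 F/cm
Step 2: tox in cm = 9.37 nm * 1e-7 = 9.3700e-07 cm
Step 3: Cox = 3.45306e-13 / 9.3700e-07 = 3.69e-07 F/cm^2

3.69e-07


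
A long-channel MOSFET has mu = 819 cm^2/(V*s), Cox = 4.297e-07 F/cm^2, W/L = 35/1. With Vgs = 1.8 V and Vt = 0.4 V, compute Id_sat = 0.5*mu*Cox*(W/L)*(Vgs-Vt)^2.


Step 1: Overdrive voltage Vov = Vgs - Vt = 1.8 - 0.4 = 1.4 V
Step 2: W/L = 35/1 = 35
Step 3: Id = 0.5 * 819 * 4.297e-07 * 35 * 1.4^2
Step 4: Id = 1.21e-02 A

1.21e-02


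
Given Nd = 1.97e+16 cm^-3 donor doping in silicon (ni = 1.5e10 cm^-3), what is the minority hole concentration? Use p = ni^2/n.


Step 1: Since Nd >> ni, n ≈ Nd = 1.97e+16 cm^-3
Step 2: p = ni^2 / n = (1.5e10)^2 / 1.97e+16
Step 3: p = 2.25e20 / 1.97e+16 = 1.14e+04 cm^-3

1.14e+04


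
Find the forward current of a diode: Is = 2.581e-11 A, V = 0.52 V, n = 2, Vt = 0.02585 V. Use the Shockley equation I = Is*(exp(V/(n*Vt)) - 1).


Step 1: V/(n*Vt) = 0.52/(2*0.02585) = 10.0580
Step 2: exp(10.0580) = 2.3342e+04
Step 3: I = 2.581e-11 * (2.3342e+04 - 1) = 6.02e-07 A

6.02e-07


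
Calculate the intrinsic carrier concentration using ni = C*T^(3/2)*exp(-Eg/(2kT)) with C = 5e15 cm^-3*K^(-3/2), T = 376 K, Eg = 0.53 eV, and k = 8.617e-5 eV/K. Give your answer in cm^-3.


Step 1: Compute kT = 8.617e-5 * 376 = 0.03239992 eV
Step 2: Exponent = -Eg/(2kT) = -0.53/(2*0.03239992) = -8.17903
Step 3: T^(3/2) = 376^1.5 = 7290.91
Step 4: ni = 5e15 * 7290.91 * exp(-8.17903) = 1.02e+16 cm^-3

1.02e+16


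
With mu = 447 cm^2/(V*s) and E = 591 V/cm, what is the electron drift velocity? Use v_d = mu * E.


Step 1: v_d = mu * E
Step 2: v_d = 447 * 591 = 264177
Step 3: v_d = 2.64e+05 cm/s

2.64e+05


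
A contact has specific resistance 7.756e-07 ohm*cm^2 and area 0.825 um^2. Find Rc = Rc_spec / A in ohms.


Step 1: Convert area to cm^2: 0.825 um^2 = 8.2500e-09 cm^2
Step 2: Rc = Rc_spec / A = 7.756e-07 / 8.2500e-09
Step 3: Rc = 9.40e+01 ohms

9.40e+01


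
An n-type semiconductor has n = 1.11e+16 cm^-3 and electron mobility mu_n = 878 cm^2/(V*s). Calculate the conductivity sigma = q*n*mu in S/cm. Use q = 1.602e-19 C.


Step 1: sigma = q * n * mu
Step 2: sigma = 1.602e-19 * 1.11e+16 * 878
Step 3: sigma = 1.561e+00 S/cm

1.561e+00


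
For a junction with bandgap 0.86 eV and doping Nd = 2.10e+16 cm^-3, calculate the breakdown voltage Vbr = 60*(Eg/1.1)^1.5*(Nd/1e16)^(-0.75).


Step 1: Eg/1.1 = 0.86/1.1 = 0.781818
Step 2: (Eg/1.1)^1.5 = 0.781818^1.5 = 0.691287
Step 3: (Nd/1e16)^(-0.75) = (2.1)^(-0.75) = 0.573239
Step 4: Vbr = 60 * 0.691287 * 0.573239 = 23.8 V

23.8


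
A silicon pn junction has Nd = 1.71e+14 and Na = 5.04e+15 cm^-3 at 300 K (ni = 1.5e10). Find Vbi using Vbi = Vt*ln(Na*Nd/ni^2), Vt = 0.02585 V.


Step 1: Compute Na*Nd/ni^2 = 5.04e+15 * 1.71e+14 / (1.5e10)^2 = 3.8304e+09
Step 2: ln(3.8304e+09) = 22.0662
Step 3: Vbi = 0.02585 * 22.0662 = 0.57 V

0.57


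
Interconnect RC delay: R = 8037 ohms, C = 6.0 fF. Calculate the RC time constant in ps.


Step 1: tau = R * C
Step 2: tau = 8037 * 6.0 fF = 8037 * 6.0e-15 F
Step 3: tau = 4.8222e-11 s = 48.222 ps

48.222


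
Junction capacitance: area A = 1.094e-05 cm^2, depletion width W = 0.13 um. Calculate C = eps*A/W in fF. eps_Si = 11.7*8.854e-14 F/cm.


Step 1: eps_Si = 11.7 * 8.854e-14 = 1.035918e-12 F/cm
Step 2: W in cm = 0.13 * 1e-4 = 1.30e-05 cm
Step 3: C = 1.035918e-12 * 1.094e-05 / 1.30e-05 = 8.717648e-13 F
Step 4: C = 871.76 fF

871.76


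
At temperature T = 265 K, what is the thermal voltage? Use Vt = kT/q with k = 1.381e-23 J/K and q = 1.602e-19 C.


Step 1: kT = 1.381e-23 * 265 = 3.65965e-21 J
Step 2: Vt = kT/q = 3.65965e-21 / 1.602e-19
Step 3: Vt = 0.02284 V

0.02284


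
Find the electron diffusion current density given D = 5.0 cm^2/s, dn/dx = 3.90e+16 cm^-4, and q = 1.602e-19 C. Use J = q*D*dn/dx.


Step 1: J = q * D * (dn/dx)
Step 2: J = 1.602e-19 * 5.0 * 3.90e+16
Step 3: J = 3.12e-02 A/cm^2

3.12e-02


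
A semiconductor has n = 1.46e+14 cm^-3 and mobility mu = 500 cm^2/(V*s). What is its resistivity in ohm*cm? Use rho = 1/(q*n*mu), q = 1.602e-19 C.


Step 1: sigma = q * n * mu = 1.602e-19 * 1.46e+14 * 500 = 1.16946e-02 S/cm
Step 2: rho = 1 / sigma = 1 / 1.16946e-02 = 85.51 ohm*cm

85.51


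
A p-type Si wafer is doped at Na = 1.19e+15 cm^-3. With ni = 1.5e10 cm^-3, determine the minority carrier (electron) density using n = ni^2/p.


Step 1: Majority hole concentration p ≈ Na = 1.19e+15 cm^-3
Step 2: n = ni^2 / Na = (1.5e10)^2 / 1.19e+15
Step 3: n = 1.89e+05 cm^-3

1.89e+05


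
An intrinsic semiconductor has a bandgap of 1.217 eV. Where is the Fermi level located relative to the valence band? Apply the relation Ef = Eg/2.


Step 1: For an intrinsic semiconductor, the Fermi level sits at midgap.
Step 2: Ef = Eg / 2 = 1.217 / 2 = 0.6085 eV

0.6085


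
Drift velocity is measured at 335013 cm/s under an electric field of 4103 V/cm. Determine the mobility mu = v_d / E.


Step 1: mu = v_d / E
Step 2: mu = 335013 / 4103
Step 3: mu = 81.65 cm^2/(V*s)

81.65


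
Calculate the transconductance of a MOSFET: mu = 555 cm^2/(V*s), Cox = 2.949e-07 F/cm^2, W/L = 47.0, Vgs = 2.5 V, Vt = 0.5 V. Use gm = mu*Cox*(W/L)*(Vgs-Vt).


Step 1: Vov = Vgs - Vt = 2.5 - 0.5 = 2.0 V
Step 2: gm = mu * Cox * (W/L) * Vov
Step 3: gm = 555 * 2.949e-07 * 47.0 * 2.0 = 1.54e-02 S

1.54e-02


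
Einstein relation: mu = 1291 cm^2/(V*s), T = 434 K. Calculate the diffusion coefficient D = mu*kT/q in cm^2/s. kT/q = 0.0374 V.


Step 1: D = mu * (kT/q)
Step 2: D = 1291 * 0.0374
Step 3: D = 48.28 cm^2/s

48.28


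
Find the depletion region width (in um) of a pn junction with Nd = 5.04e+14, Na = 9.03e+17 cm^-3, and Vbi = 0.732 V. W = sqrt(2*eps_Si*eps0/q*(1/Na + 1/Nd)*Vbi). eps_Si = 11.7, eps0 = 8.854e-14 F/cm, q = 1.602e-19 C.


Step 1: 1/Na + 1/Nd = 1/9.03e+17 + 1/5.04e+14 = 1.98523e-15
Step 2: 2*eps*eps0/q = 2*11.7*8.854e-14/1.602e-19 = 1.293281e+07
Step 3: W^2 = 1.293281e+07 * 1.98523e-15 * 0.732 = 1.87938e-08
Step 4: W = sqrt(1.87938e-08) = 1.371e-04 cm = 1.371 um

1.371


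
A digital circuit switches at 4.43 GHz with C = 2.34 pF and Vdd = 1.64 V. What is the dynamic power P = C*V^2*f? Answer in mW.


Step 1: V^2 = 1.64^2 = 2.6896 V^2
Step 2: P = C*V^2*f = 2.34e-12 F * 2.6896 * 4.43e9 Hz
Step 3: P = 2.788093152e-02 W
Step 4: P = 27.881 mW

27.881


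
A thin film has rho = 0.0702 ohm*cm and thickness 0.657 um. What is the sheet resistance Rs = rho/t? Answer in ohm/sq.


Step 1: Convert thickness to cm: t = 0.657 um = 6.5700e-05 cm
Step 2: Rs = rho / t = 0.0702 / 6.5700e-05
Step 3: Rs = 1068.5 ohm/sq

1068.5


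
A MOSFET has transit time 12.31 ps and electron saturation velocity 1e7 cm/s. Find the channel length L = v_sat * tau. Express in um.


Step 1: tau in seconds = 12.31 ps * 1e-12 = 1.2310e-11 s
Step 2: L = v_sat * tau = 1e7 * 1.2310e-11 = 1.2310e-04 cm
Step 3: L in um = 1.2310e-04 * 1e4 = 1.231 um

1.231


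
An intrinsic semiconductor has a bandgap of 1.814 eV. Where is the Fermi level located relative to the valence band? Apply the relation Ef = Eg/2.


Step 1: For an intrinsic semiconductor, the Fermi level sits at midgap.
Step 2: Ef = Eg / 2 = 1.814 / 2 = 0.907 eV

0.907


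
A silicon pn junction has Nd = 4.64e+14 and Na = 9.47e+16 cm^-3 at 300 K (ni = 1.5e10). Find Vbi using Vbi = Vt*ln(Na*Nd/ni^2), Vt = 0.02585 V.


Step 1: Compute Na*Nd/ni^2 = 9.47e+16 * 4.64e+14 / (1.5e10)^2 = 1.9529e+11
Step 2: ln(1.9529e+11) = 25.9978
Step 3: Vbi = 0.02585 * 25.9978 = 0.672 V

0.672


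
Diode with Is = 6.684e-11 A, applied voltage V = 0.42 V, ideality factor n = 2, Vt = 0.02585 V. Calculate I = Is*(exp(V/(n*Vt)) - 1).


Step 1: V/(n*Vt) = 0.42/(2*0.02585) = 8.1238
Step 2: exp(8.1238) = 3.3738e+03
Step 3: I = 6.684e-11 * (3.3738e+03 - 1) = 2.25e-07 A

2.25e-07


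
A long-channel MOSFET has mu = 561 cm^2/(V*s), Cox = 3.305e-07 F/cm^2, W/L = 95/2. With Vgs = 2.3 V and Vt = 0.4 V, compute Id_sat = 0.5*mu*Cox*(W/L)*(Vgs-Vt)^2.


Step 1: Overdrive voltage Vov = Vgs - Vt = 2.3 - 0.4 = 1.9 V
Step 2: W/L = 95/2 = 47.5
Step 3: Id = 0.5 * 561 * 3.305e-07 * 47.5 * 1.9^2
Step 4: Id = 1.59e-02 A

1.59e-02


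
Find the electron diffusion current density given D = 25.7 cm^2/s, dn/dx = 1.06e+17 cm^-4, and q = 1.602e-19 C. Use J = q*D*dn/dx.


Step 1: J = q * D * (dn/dx)
Step 2: J = 1.602e-19 * 25.7 * 1.06e+17
Step 3: J = 4.36e-01 A/cm^2

4.36e-01


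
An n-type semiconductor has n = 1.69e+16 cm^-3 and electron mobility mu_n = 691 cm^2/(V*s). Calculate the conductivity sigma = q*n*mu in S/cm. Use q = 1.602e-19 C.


Step 1: sigma = q * n * mu
Step 2: sigma = 1.602e-19 * 1.69e+16 * 691
Step 3: sigma = 1.871e+00 S/cm

1.871e+00


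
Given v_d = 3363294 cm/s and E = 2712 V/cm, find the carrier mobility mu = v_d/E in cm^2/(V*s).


Step 1: mu = v_d / E
Step 2: mu = 3363294 / 2712
Step 3: mu = 1240.15 cm^2/(V*s)

1240.15


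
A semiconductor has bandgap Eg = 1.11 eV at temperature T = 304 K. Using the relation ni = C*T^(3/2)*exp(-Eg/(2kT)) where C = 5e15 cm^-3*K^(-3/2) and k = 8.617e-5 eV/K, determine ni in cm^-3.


Step 1: Compute kT = 8.617e-5 * 304 = 0.02619568 eV
Step 2: Exponent = -Eg/(2kT) = -1.11/(2*0.02619568) = -21.18670
Step 3: T^(3/2) = 304^1.5 = 5300.42
Step 4: ni = 5e15 * 5300.42 * exp(-21.18670) = 1.67e+10 cm^-3

1.67e+10


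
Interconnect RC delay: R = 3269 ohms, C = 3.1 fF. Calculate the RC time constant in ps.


Step 1: tau = R * C
Step 2: tau = 3269 * 3.1 fF = 3269 * 3.1e-15 F
Step 3: tau = 1.01339e-11 s = 10.1339 ps

10.1339


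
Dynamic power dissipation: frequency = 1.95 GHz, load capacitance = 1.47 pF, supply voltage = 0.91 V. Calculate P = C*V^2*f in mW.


Step 1: V^2 = 0.91^2 = 0.8281 V^2
Step 2: P = C*V^2*f = 1.47e-12 F * 0.8281 * 1.95e9 Hz
Step 3: P = 2.37374865e-03 W
Step 4: P = 2.374 mW

2.374


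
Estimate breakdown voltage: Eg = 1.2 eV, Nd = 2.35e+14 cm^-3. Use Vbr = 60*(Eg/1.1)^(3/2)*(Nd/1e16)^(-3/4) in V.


Step 1: Eg/1.1 = 1.2/1.1 = 1.090909
Step 2: (Eg/1.1)^1.5 = 1.090909^1.5 = 1.139417
Step 3: (Nd/1e16)^(-0.75) = (0.0235)^(-0.75) = 16.660925
Step 4: Vbr = 60 * 1.139417 * 16.660925 = 1139.0 V

1139.0


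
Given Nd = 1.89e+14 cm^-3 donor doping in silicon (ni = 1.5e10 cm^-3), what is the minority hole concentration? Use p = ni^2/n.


Step 1: Since Nd >> ni, n ≈ Nd = 1.89e+14 cm^-3
Step 2: p = ni^2 / n = (1.5e10)^2 / 1.89e+14
Step 3: p = 2.25e20 / 1.89e+14 = 1.19e+06 cm^-3

1.19e+06


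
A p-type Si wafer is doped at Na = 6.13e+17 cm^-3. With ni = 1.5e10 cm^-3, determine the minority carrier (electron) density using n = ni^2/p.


Step 1: Majority hole concentration p ≈ Na = 6.13e+17 cm^-3
Step 2: n = ni^2 / Na = (1.5e10)^2 / 6.13e+17
Step 3: n = 3.67e+02 cm^-3

3.67e+02


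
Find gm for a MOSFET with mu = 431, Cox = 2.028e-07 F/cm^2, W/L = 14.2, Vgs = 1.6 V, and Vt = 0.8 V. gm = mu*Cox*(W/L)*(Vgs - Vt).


Step 1: Vov = Vgs - Vt = 1.6 - 0.8 = 0.8 V
Step 2: gm = mu * Cox * (W/L) * Vov
Step 3: gm = 431 * 2.028e-07 * 14.2 * 0.8 = 9.93e-04 S

9.93e-04


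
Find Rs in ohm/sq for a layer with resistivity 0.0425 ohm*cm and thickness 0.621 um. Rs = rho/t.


Step 1: Convert thickness to cm: t = 0.621 um = 6.2100e-05 cm
Step 2: Rs = rho / t = 0.0425 / 6.2100e-05
Step 3: Rs = 684.4 ohm/sq

684.4


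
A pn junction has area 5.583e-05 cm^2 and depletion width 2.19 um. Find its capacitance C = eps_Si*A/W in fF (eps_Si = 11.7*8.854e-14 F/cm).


Step 1: eps_Si = 11.7 * 8.854e-14 = 1.035918e-12 F/cm
Step 2: W in cm = 2.19 * 1e-4 = 2.19e-04 cm
Step 3: C = 1.035918e-12 * 5.583e-05 / 2.19e-04 = 2.640881e-13 F
Step 4: C = 264.09 fF

264.09


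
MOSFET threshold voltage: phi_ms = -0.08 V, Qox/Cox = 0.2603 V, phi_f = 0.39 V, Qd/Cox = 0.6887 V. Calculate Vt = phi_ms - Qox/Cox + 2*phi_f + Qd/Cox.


Step 1: Vt = phi_ms - Qox/Cox + 2*phi_f + Qd/Cox
Step 2: Vt = -0.08 - 0.2603 + 2*0.39 + 0.6887
Step 3: Vt = -0.08 - 0.2603 + 0.78 + 0.6887
Step 4: Vt = 1.1284 V

1.1284


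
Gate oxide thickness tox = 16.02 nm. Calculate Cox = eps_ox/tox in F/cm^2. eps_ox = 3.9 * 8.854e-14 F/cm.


Step 1: eps_ox = 3.9 * 8.854e-14 = 3.45306e-13 F/cm
Step 2: tox in cm = 16.02 nm * 1e-7 = 1.6020e-06 cm
Step 3: Cox = 3.45306e-13 / 1.6020e-06 = 2.16e-07 F/cm^2

2.16e-07


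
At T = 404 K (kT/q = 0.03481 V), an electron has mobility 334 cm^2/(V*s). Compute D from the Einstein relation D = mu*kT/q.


Step 1: D = mu * (kT/q)
Step 2: D = 334 * 0.03481
Step 3: D = 11.63 cm^2/s

11.63


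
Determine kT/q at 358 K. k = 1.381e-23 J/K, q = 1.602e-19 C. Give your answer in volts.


Step 1: kT = 1.381e-23 * 358 = 4.94398e-21 J
Step 2: Vt = kT/q = 4.94398e-21 / 1.602e-19
Step 3: Vt = 0.03086 V

0.03086


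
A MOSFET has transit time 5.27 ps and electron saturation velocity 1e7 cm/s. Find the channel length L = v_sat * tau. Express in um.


Step 1: tau in seconds = 5.27 ps * 1e-12 = 5.2700e-12 s
Step 2: L = v_sat * tau = 1e7 * 5.2700e-12 = 5.2700e-05 cm
Step 3: L in um = 5.2700e-05 * 1e4 = 0.527 um

0.527


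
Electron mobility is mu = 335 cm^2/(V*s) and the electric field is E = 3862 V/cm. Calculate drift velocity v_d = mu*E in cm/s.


Step 1: v_d = mu * E
Step 2: v_d = 335 * 3862 = 1293770
Step 3: v_d = 1.29e+06 cm/s

1.29e+06


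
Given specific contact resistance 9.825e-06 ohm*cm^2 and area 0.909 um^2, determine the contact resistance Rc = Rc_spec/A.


Step 1: Convert area to cm^2: 0.909 um^2 = 9.0900e-09 cm^2
Step 2: Rc = Rc_spec / A = 9.825e-06 / 9.0900e-09
Step 3: Rc = 1.08e+03 ohms

1.08e+03


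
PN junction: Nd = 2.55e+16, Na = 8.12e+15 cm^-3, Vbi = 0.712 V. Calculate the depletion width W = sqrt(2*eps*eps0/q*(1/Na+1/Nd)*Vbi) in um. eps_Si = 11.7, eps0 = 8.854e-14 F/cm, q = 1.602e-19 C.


Step 1: 1/Na + 1/Nd = 1/8.12e+15 + 1/2.55e+16 = 1.62368e-16
Step 2: 2*eps*eps0/q = 2*11.7*8.854e-14/1.602e-19 = 1.293281e+07
Step 3: W^2 = 1.293281e+07 * 1.62368e-16 * 0.712 = 1.49511e-09
Step 4: W = sqrt(1.49511e-09) = 3.867e-05 cm = 0.3867 um

0.3867


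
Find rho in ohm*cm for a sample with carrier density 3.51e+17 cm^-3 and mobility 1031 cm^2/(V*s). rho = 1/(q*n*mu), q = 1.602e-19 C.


Step 1: sigma = q * n * mu = 1.602e-19 * 3.51e+17 * 1031 = 5.79733e+01 S/cm
Step 2: rho = 1 / sigma = 1 / 5.79733e+01 = 0.01725 ohm*cm

0.01725


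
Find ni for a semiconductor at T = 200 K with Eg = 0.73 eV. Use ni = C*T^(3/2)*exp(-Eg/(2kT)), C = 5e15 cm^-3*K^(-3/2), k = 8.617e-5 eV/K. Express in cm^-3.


Step 1: Compute kT = 8.617e-5 * 200 = 0.017234 eV
Step 2: Exponent = -Eg/(2kT) = -0.73/(2*0.017234) = -21.17906
Step 3: T^(3/2) = 200^1.5 = 2828.43
Step 4: ni = 5e15 * 2828.43 * exp(-21.17906) = 8.97e+09 cm^-3

8.97e+09


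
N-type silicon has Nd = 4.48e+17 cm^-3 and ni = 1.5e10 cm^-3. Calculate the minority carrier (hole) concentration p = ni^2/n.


Step 1: Since Nd >> ni, n ≈ Nd = 4.48e+17 cm^-3
Step 2: p = ni^2 / n = (1.5e10)^2 / 4.48e+17
Step 3: p = 2.25e20 / 4.48e+17 = 5.02e+02 cm^-3

5.02e+02


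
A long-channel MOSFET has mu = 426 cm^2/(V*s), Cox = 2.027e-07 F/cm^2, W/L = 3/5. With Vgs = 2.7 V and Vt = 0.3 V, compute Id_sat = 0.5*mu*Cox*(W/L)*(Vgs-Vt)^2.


Step 1: Overdrive voltage Vov = Vgs - Vt = 2.7 - 0.3 = 2.4 V
Step 2: W/L = 3/5 = 0.6
Step 3: Id = 0.5 * 426 * 2.027e-07 * 0.6 * 2.4^2
Step 4: Id = 1.49e-04 A

1.49e-04


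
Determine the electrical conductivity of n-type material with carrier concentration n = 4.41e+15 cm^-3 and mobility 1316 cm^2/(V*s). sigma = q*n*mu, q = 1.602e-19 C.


Step 1: sigma = q * n * mu
Step 2: sigma = 1.602e-19 * 4.41e+15 * 1316
Step 3: sigma = 9.297e-01 S/cm

9.297e-01


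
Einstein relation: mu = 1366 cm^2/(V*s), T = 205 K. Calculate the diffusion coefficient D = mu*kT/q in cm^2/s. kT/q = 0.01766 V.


Step 1: D = mu * (kT/q)
Step 2: D = 1366 * 0.01766
Step 3: D = 24.12 cm^2/s

24.12


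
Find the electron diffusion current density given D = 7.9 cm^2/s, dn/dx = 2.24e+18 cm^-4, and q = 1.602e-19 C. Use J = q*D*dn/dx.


Step 1: J = q * D * (dn/dx)
Step 2: J = 1.602e-19 * 7.9 * 2.24e+18
Step 3: J = 2.83e+00 A/cm^2

2.83e+00


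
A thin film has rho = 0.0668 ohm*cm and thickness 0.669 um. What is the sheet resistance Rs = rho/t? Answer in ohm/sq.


Step 1: Convert thickness to cm: t = 0.669 um = 6.6900e-05 cm
Step 2: Rs = rho / t = 0.0668 / 6.6900e-05
Step 3: Rs = 998.5 ohm/sq

998.5


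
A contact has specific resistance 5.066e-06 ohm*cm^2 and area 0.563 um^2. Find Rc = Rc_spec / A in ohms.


Step 1: Convert area to cm^2: 0.563 um^2 = 5.6300e-09 cm^2
Step 2: Rc = Rc_spec / A = 5.066e-06 / 5.6300e-09
Step 3: Rc = 9.00e+02 ohms

9.00e+02


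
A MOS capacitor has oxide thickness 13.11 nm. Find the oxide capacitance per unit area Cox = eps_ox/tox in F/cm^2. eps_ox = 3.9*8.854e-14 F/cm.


Step 1: eps_ox = 3.9 * 8.854e-14 = 3.45306e-13 F/cm
Step 2: tox in cm = 13.11 nm * 1e-7 = 1.3110e-06 cm
Step 3: Cox = 3.45306e-13 / 1.3110e-06 = 2.63e-07 F/cm^2

2.63e-07


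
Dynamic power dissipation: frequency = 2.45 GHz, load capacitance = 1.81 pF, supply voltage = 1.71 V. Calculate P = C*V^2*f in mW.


Step 1: V^2 = 1.71^2 = 2.9241 V^2
Step 2: P = C*V^2*f = 1.81e-12 F * 2.9241 * 2.45e9 Hz
Step 3: P = 1.296692145e-02 W
Step 4: P = 12.967 mW

12.967


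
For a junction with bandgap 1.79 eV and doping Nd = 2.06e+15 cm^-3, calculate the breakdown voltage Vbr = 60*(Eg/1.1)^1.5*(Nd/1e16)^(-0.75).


Step 1: Eg/1.1 = 1.79/1.1 = 1.627273
Step 2: (Eg/1.1)^1.5 = 1.627273^1.5 = 2.075824
Step 3: (Nd/1e16)^(-0.75) = (0.206)^(-0.75) = 3.270390
Step 4: Vbr = 60 * 2.075824 * 3.270390 = 407.3 V

407.3


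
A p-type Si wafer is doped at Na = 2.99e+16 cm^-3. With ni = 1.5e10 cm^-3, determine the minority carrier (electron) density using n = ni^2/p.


Step 1: Majority hole concentration p ≈ Na = 2.99e+16 cm^-3
Step 2: n = ni^2 / Na = (1.5e10)^2 / 2.99e+16
Step 3: n = 7.53e+03 cm^-3

7.53e+03


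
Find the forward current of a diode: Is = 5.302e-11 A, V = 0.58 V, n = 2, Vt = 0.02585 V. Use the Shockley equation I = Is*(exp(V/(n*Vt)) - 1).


Step 1: V/(n*Vt) = 0.58/(2*0.02585) = 11.2186
Step 2: exp(11.2186) = 7.4503e+04
Step 3: I = 5.302e-11 * (7.4503e+04 - 1) = 3.95e-06 A

3.95e-06


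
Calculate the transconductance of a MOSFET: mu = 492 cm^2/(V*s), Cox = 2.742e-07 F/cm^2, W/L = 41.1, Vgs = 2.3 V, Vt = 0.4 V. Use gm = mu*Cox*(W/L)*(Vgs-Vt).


Step 1: Vov = Vgs - Vt = 2.3 - 0.4 = 1.9 V
Step 2: gm = mu * Cox * (W/L) * Vov
Step 3: gm = 492 * 2.742e-07 * 41.1 * 1.9 = 1.05e-02 S

1.05e-02


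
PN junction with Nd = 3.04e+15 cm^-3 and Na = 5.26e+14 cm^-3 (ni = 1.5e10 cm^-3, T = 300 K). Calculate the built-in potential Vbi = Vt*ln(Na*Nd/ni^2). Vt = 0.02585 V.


Step 1: Compute Na*Nd/ni^2 = 5.26e+14 * 3.04e+15 / (1.5e10)^2 = 7.1068e+09
Step 2: ln(7.1068e+09) = 22.6843
Step 3: Vbi = 0.02585 * 22.6843 = 0.586 V

0.586


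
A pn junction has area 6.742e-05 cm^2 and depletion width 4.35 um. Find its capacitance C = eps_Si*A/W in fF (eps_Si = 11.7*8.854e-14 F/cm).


Step 1: eps_Si = 11.7 * 8.854e-14 = 1.035918e-12 F/cm
Step 2: W in cm = 4.35 * 1e-4 = 4.35e-04 cm
Step 3: C = 1.035918e-12 * 6.742e-05 / 4.35e-04 = 1.605554e-13 F
Step 4: C = 160.56 fF

160.56


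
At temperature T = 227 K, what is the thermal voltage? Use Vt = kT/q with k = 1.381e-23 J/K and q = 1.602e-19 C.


Step 1: kT = 1.381e-23 * 227 = 3.13487e-21 J
Step 2: Vt = kT/q = 3.13487e-21 / 1.602e-19
Step 3: Vt = 0.01957 V

0.01957


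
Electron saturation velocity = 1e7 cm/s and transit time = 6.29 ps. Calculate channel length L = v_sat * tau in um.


Step 1: tau in seconds = 6.29 ps * 1e-12 = 6.2900e-12 s
Step 2: L = v_sat * tau = 1e7 * 6.2900e-12 = 6.2900e-05 cm
Step 3: L in um = 6.2900e-05 * 1e4 = 0.629 um

0.629


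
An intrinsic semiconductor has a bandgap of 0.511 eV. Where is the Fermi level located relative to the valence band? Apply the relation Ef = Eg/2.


Step 1: For an intrinsic semiconductor, the Fermi level sits at midgap.
Step 2: Ef = Eg / 2 = 0.511 / 2 = 0.2555 eV

0.2555


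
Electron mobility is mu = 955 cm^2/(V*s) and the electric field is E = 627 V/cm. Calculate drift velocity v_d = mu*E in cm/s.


Step 1: v_d = mu * E
Step 2: v_d = 955 * 627 = 598785
Step 3: v_d = 5.99e+05 cm/s

5.99e+05


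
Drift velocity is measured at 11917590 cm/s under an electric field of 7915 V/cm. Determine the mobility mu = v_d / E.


Step 1: mu = v_d / E
Step 2: mu = 11917590 / 7915
Step 3: mu = 1505.7 cm^2/(V*s)

1505.7


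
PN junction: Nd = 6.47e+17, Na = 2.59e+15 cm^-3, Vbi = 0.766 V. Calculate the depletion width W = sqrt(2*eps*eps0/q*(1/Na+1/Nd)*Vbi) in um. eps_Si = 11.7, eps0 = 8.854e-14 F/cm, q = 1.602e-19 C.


Step 1: 1/Na + 1/Nd = 1/2.59e+15 + 1/6.47e+17 = 3.87646e-16
Step 2: 2*eps*eps0/q = 2*11.7*8.854e-14/1.602e-19 = 1.293281e+07
Step 3: W^2 = 1.293281e+07 * 3.87646e-16 * 0.766 = 3.84023e-09
Step 4: W = sqrt(3.84023e-09) = 6.197e-05 cm = 0.6197 um

0.6197


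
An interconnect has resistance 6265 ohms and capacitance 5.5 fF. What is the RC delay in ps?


Step 1: tau = R * C
Step 2: tau = 6265 * 5.5 fF = 6265 * 5.5e-15 F
Step 3: tau = 3.44575e-11 s = 34.4575 ps

34.4575


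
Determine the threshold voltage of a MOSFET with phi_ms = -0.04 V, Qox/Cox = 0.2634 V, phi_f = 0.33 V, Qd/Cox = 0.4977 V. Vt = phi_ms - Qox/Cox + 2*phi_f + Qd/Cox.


Step 1: Vt = phi_ms - Qox/Cox + 2*phi_f + Qd/Cox
Step 2: Vt = -0.04 - 0.2634 + 2*0.33 + 0.4977
Step 3: Vt = -0.04 - 0.2634 + 0.66 + 0.4977
Step 4: Vt = 0.8543 V

0.8543


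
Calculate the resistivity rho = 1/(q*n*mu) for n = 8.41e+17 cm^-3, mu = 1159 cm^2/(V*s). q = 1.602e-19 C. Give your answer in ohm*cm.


Step 1: sigma = q * n * mu = 1.602e-19 * 8.41e+17 * 1159 = 1.56150e+02 S/cm
Step 2: rho = 1 / sigma = 1 / 1.56150e+02 = 0.006404 ohm*cm

0.006404


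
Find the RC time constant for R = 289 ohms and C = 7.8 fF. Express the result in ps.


Step 1: tau = R * C
Step 2: tau = 289 * 7.8 fF = 289 * 7.8e-15 F
Step 3: tau = 2.2542e-12 s = 2.2542 ps

2.2542


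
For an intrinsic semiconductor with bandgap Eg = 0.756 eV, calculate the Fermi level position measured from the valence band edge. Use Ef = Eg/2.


Step 1: For an intrinsic semiconductor, the Fermi level sits at midgap.
Step 2: Ef = Eg / 2 = 0.756 / 2 = 0.378 eV

0.378


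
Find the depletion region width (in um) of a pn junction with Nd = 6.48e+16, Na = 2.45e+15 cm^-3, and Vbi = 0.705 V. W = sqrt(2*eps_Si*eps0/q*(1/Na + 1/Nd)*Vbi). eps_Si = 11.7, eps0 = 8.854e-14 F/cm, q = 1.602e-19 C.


Step 1: 1/Na + 1/Nd = 1/2.45e+15 + 1/6.48e+16 = 4.23595e-16
Step 2: 2*eps*eps0/q = 2*11.7*8.854e-14/1.602e-19 = 1.293281e+07
Step 3: W^2 = 1.293281e+07 * 4.23595e-16 * 0.705 = 3.86218e-09
Step 4: W = sqrt(3.86218e-09) = 6.215e-05 cm = 0.6215 um

0.6215


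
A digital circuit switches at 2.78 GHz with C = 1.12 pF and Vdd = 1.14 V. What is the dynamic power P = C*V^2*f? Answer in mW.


Step 1: V^2 = 1.14^2 = 1.2996 V^2
Step 2: P = C*V^2*f = 1.12e-12 F * 1.2996 * 2.78e9 Hz
Step 3: P = 4.04643456e-03 W
Step 4: P = 4.046 mW

4.046


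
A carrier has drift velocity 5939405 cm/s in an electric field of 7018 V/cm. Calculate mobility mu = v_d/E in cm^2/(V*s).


Step 1: mu = v_d / E
Step 2: mu = 5939405 / 7018
Step 3: mu = 846.31 cm^2/(V*s)

846.31


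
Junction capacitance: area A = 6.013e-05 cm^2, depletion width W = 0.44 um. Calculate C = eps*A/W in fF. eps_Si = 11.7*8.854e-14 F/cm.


Step 1: eps_Si = 11.7 * 8.854e-14 = 1.035918e-12 F/cm
Step 2: W in cm = 0.44 * 1e-4 = 4.40e-05 cm
Step 3: C = 1.035918e-12 * 6.013e-05 / 4.40e-05 = 1.415676e-12 F
Step 4: C = 1415.68 fF

1415.68


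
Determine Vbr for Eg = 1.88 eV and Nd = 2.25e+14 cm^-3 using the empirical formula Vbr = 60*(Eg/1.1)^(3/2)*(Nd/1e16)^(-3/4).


Step 1: Eg/1.1 = 1.88/1.1 = 1.709091
Step 2: (Eg/1.1)^1.5 = 1.709091^1.5 = 2.234332
Step 3: (Nd/1e16)^(-0.75) = (0.0225)^(-0.75) = 17.213259
Step 4: Vbr = 60 * 2.234332 * 17.213259 = 2307.6 V

2307.6


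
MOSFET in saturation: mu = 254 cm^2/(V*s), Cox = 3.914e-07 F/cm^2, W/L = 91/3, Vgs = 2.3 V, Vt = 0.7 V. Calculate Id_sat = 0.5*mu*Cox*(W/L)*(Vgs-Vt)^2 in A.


Step 1: Overdrive voltage Vov = Vgs - Vt = 2.3 - 0.7 = 1.6 V
Step 2: W/L = 91/3 = 30.3333
Step 3: Id = 0.5 * 254 * 3.914e-07 * 30.3333 * 1.6^2
Step 4: Id = 3.86e-03 A

3.86e-03


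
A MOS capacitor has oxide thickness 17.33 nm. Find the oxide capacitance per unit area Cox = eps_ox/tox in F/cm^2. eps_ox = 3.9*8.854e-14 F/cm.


Step 1: eps_ox = 3.9 * 8.854e-14 = 3.45306e-13 F/cm
Step 2: tox in cm = 17.33 nm * 1e-7 = 1.7330e-06 cm
Step 3: Cox = 3.45306e-13 / 1.7330e-06 = 1.99e-07 F/cm^2

1.99e-07


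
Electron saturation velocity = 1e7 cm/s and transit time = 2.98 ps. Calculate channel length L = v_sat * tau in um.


Step 1: tau in seconds = 2.98 ps * 1e-12 = 2.9800e-12 s
Step 2: L = v_sat * tau = 1e7 * 2.9800e-12 = 2.9800e-05 cm
Step 3: L in um = 2.9800e-05 * 1e4 = 0.298 um

0.298


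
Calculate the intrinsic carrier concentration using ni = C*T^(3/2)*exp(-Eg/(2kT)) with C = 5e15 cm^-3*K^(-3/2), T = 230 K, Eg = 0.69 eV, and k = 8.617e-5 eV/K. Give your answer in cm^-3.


Step 1: Compute kT = 8.617e-5 * 230 = 0.0198191 eV
Step 2: Exponent = -Eg/(2kT) = -0.69/(2*0.0198191) = -17.40745
Step 3: T^(3/2) = 230^1.5 = 3488.12
Step 4: ni = 5e15 * 3488.12 * exp(-17.40745) = 4.80e+11 cm^-3

4.80e+11


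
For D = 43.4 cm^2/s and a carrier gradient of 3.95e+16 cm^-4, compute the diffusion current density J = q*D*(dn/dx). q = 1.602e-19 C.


Step 1: J = q * D * (dn/dx)
Step 2: J = 1.602e-19 * 43.4 * 3.95e+16
Step 3: J = 2.75e-01 A/cm^2

2.75e-01


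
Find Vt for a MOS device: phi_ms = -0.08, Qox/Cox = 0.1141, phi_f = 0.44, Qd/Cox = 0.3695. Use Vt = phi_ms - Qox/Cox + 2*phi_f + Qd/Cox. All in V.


Step 1: Vt = phi_ms - Qox/Cox + 2*phi_f + Qd/Cox
Step 2: Vt = -0.08 - 0.1141 + 2*0.44 + 0.3695
Step 3: Vt = -0.08 - 0.1141 + 0.88 + 0.3695
Step 4: Vt = 1.0554 V

1.0554


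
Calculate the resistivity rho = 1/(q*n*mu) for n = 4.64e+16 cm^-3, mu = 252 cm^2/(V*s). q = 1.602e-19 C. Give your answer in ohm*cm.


Step 1: sigma = q * n * mu = 1.602e-19 * 4.64e+16 * 252 = 1.87319e+00 S/cm
Step 2: rho = 1 / sigma = 1 / 1.87319e+00 = 0.5338 ohm*cm

0.5338


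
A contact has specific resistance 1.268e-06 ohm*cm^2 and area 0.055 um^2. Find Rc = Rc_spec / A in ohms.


Step 1: Convert area to cm^2: 0.055 um^2 = 5.5000e-10 cm^2
Step 2: Rc = Rc_spec / A = 1.268e-06 / 5.5000e-10
Step 3: Rc = 2.31e+03 ohms

2.31e+03


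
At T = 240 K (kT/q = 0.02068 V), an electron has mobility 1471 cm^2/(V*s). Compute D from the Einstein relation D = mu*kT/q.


Step 1: D = mu * (kT/q)
Step 2: D = 1471 * 0.02068
Step 3: D = 30.42 cm^2/s

30.42


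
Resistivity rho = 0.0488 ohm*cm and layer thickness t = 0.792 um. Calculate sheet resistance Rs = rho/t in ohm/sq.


Step 1: Convert thickness to cm: t = 0.792 um = 7.9200e-05 cm
Step 2: Rs = rho / t = 0.0488 / 7.9200e-05
Step 3: Rs = 616.2 ohm/sq

616.2


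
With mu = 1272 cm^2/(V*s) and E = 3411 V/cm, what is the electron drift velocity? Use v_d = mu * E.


Step 1: v_d = mu * E
Step 2: v_d = 1272 * 3411 = 4338792
Step 3: v_d = 4.34e+06 cm/s

4.34e+06


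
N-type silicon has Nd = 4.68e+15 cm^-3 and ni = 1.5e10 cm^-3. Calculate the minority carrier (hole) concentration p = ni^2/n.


Step 1: Since Nd >> ni, n ≈ Nd = 4.68e+15 cm^-3
Step 2: p = ni^2 / n = (1.5e10)^2 / 4.68e+15
Step 3: p = 2.25e20 / 4.68e+15 = 4.81e+04 cm^-3

4.81e+04


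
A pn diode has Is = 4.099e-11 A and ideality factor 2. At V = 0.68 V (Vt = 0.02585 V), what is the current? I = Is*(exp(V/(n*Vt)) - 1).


Step 1: V/(n*Vt) = 0.68/(2*0.02585) = 13.1528
Step 2: exp(13.1528) = 5.1545e+05
Step 3: I = 4.099e-11 * (5.1545e+05 - 1) = 2.11e-05 A

2.11e-05


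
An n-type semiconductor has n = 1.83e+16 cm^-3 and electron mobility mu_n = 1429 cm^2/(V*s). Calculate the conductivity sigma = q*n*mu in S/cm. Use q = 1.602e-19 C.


Step 1: sigma = q * n * mu
Step 2: sigma = 1.602e-19 * 1.83e+16 * 1429
Step 3: sigma = 4.189e+00 S/cm

4.189e+00


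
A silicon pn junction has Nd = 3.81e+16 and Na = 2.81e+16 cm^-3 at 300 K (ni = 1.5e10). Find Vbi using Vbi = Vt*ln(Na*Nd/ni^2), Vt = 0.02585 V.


Step 1: Compute Na*Nd/ni^2 = 2.81e+16 * 3.81e+16 / (1.5e10)^2 = 4.7583e+12
Step 2: ln(4.7583e+12) = 29.1909
Step 3: Vbi = 0.02585 * 29.1909 = 0.755 V

0.755


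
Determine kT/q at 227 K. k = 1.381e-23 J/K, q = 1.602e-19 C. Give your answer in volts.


Step 1: kT = 1.381e-23 * 227 = 3.13487e-21 J
Step 2: Vt = kT/q = 3.13487e-21 / 1.602e-19
Step 3: Vt = 0.01957 V

0.01957


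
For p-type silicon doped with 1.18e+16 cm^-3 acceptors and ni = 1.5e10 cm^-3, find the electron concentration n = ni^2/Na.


Step 1: Majority hole concentration p ≈ Na = 1.18e+16 cm^-3
Step 2: n = ni^2 / Na = (1.5e10)^2 / 1.18e+16
Step 3: n = 1.91e+04 cm^-3

1.91e+04


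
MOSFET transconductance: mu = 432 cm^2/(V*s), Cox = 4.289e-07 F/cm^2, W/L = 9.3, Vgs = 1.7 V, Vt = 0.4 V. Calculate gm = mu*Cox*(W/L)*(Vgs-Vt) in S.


Step 1: Vov = Vgs - Vt = 1.7 - 0.4 = 1.3 V
Step 2: gm = mu * Cox * (W/L) * Vov
Step 3: gm = 432 * 4.289e-07 * 9.3 * 1.3 = 2.24e-03 S

2.24e-03


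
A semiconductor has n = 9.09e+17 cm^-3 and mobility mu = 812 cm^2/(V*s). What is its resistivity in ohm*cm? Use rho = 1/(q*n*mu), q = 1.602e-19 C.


Step 1: sigma = q * n * mu = 1.602e-19 * 9.09e+17 * 812 = 1.18245e+02 S/cm
Step 2: rho = 1 / sigma = 1 / 1.18245e+02 = 0.008457 ohm*cm

0.008457


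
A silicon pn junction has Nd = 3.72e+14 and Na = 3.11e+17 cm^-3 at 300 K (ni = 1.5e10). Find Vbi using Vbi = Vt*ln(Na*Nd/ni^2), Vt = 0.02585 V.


Step 1: Compute Na*Nd/ni^2 = 3.11e+17 * 3.72e+14 / (1.5e10)^2 = 5.1419e+11
Step 2: ln(5.1419e+11) = 26.9659
Step 3: Vbi = 0.02585 * 26.9659 = 0.697 V

0.697


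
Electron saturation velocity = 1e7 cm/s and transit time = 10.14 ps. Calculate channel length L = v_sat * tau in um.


Step 1: tau in seconds = 10.14 ps * 1e-12 = 1.0140e-11 s
Step 2: L = v_sat * tau = 1e7 * 1.0140e-11 = 1.0140e-04 cm
Step 3: L in um = 1.0140e-04 * 1e4 = 1.014 um

1.014


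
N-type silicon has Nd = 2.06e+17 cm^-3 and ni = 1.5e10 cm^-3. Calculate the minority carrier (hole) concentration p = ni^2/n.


Step 1: Since Nd >> ni, n ≈ Nd = 2.06e+17 cm^-3
Step 2: p = ni^2 / n = (1.5e10)^2 / 2.06e+17
Step 3: p = 2.25e20 / 2.06e+17 = 1.09e+03 cm^-3

1.09e+03


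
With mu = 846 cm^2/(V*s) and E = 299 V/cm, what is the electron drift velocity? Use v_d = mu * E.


Step 1: v_d = mu * E
Step 2: v_d = 846 * 299 = 252954
Step 3: v_d = 2.53e+05 cm/s

2.53e+05


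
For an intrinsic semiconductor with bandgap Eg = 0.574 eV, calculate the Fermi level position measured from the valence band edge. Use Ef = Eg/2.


Step 1: For an intrinsic semiconductor, the Fermi level sits at midgap.
Step 2: Ef = Eg / 2 = 0.574 / 2 = 0.287 eV

0.287


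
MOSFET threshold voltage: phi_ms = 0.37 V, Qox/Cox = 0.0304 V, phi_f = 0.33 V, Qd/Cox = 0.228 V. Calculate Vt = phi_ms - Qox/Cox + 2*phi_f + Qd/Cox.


Step 1: Vt = phi_ms - Qox/Cox + 2*phi_f + Qd/Cox
Step 2: Vt = 0.37 - 0.0304 + 2*0.33 + 0.228
Step 3: Vt = 0.37 - 0.0304 + 0.66 + 0.228
Step 4: Vt = 1.2276 V

1.2276


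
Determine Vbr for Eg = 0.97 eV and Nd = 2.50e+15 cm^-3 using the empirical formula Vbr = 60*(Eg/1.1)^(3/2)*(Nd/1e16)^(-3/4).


Step 1: Eg/1.1 = 0.97/1.1 = 0.881818
Step 2: (Eg/1.1)^1.5 = 0.881818^1.5 = 0.828073
Step 3: (Nd/1e16)^(-0.75) = (0.25)^(-0.75) = 2.828427
Step 4: Vbr = 60 * 0.828073 * 2.828427 = 140.5 V

140.5


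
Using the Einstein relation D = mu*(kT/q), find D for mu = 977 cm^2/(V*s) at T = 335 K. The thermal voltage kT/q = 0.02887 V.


Step 1: D = mu * (kT/q)
Step 2: D = 977 * 0.02887
Step 3: D = 28.21 cm^2/s

28.21


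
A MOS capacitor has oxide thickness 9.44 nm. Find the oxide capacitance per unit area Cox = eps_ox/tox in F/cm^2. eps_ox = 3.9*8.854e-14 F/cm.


Step 1: eps_ox = 3.9 * 8.854e-14 = 3.45306e-13 F/cm
Step 2: tox in cm = 9.44 nm * 1e-7 = 9.4400e-07 cm
Step 3: Cox = 3.45306e-13 / 9.4400e-07 = 3.66e-07 F/cm^2

3.66e-07


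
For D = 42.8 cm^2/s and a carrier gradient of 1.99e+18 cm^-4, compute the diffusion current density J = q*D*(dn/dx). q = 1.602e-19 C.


Step 1: J = q * D * (dn/dx)
Step 2: J = 1.602e-19 * 42.8 * 1.99e+18
Step 3: J = 1.36e+01 A/cm^2

1.36e+01


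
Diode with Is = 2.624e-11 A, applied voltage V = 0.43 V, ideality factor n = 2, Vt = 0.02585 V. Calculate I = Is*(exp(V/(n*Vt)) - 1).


Step 1: V/(n*Vt) = 0.43/(2*0.02585) = 8.3172
Step 2: exp(8.3172) = 4.0937e+03
Step 3: I = 2.624e-11 * (4.0937e+03 - 1) = 1.07e-07 A

1.07e-07


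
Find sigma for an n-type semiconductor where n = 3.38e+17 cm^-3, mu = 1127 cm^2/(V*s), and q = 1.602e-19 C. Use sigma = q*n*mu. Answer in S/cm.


Step 1: sigma = q * n * mu
Step 2: sigma = 1.602e-19 * 3.38e+17 * 1127
Step 3: sigma = 6.102e+01 S/cm

6.102e+01


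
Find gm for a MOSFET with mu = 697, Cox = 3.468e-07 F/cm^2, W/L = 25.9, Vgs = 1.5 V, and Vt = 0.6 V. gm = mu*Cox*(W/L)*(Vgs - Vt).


Step 1: Vov = Vgs - Vt = 1.5 - 0.6 = 0.9 V
Step 2: gm = mu * Cox * (W/L) * Vov
Step 3: gm = 697 * 3.468e-07 * 25.9 * 0.9 = 5.63e-03 S

5.63e-03


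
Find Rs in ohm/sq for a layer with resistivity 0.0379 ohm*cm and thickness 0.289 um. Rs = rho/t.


Step 1: Convert thickness to cm: t = 0.289 um = 2.8900e-05 cm
Step 2: Rs = rho / t = 0.0379 / 2.8900e-05
Step 3: Rs = 1311.4 ohm/sq

1311.4


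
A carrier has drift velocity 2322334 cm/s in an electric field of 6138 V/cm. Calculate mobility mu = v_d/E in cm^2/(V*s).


Step 1: mu = v_d / E
Step 2: mu = 2322334 / 6138
Step 3: mu = 378.35 cm^2/(V*s)

378.35


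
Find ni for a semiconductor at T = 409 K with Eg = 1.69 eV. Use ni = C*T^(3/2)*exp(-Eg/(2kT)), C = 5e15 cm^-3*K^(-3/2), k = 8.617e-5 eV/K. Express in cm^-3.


Step 1: Compute kT = 8.617e-5 * 409 = 0.03524353 eV
Step 2: Exponent = -Eg/(2kT) = -1.69/(2*0.03524353) = -23.97603
Step 3: T^(3/2) = 409^1.5 = 8271.51
Step 4: ni = 5e15 * 8271.51 * exp(-23.97603) = 1.60e+09 cm^-3

1.60e+09


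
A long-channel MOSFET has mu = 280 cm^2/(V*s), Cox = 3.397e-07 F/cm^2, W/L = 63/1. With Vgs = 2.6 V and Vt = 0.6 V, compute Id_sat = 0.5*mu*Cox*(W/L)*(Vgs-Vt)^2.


Step 1: Overdrive voltage Vov = Vgs - Vt = 2.6 - 0.6 = 2.0 V
Step 2: W/L = 63/1 = 63
Step 3: Id = 0.5 * 280 * 3.397e-07 * 63 * 2.0^2
Step 4: Id = 1.20e-02 A

1.20e-02


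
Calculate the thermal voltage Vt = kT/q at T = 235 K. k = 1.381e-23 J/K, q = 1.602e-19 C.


Step 1: kT = 1.381e-23 * 235 = 3.24535e-21 J
Step 2: Vt = kT/q = 3.24535e-21 / 1.602e-19
Step 3: Vt = 0.02026 V

0.02026


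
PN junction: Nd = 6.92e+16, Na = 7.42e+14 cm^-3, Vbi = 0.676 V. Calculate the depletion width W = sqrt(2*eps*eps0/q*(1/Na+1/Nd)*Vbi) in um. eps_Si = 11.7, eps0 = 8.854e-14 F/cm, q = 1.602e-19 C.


Step 1: 1/Na + 1/Nd = 1/7.42e+14 + 1/6.92e+16 = 1.36216e-15
Step 2: 2*eps*eps0/q = 2*11.7*8.854e-14/1.602e-19 = 1.293281e+07
Step 3: W^2 = 1.293281e+07 * 1.36216e-15 * 0.676 = 1.19088e-08
Step 4: W = sqrt(1.19088e-08) = 1.091e-04 cm = 1.091 um

1.091
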